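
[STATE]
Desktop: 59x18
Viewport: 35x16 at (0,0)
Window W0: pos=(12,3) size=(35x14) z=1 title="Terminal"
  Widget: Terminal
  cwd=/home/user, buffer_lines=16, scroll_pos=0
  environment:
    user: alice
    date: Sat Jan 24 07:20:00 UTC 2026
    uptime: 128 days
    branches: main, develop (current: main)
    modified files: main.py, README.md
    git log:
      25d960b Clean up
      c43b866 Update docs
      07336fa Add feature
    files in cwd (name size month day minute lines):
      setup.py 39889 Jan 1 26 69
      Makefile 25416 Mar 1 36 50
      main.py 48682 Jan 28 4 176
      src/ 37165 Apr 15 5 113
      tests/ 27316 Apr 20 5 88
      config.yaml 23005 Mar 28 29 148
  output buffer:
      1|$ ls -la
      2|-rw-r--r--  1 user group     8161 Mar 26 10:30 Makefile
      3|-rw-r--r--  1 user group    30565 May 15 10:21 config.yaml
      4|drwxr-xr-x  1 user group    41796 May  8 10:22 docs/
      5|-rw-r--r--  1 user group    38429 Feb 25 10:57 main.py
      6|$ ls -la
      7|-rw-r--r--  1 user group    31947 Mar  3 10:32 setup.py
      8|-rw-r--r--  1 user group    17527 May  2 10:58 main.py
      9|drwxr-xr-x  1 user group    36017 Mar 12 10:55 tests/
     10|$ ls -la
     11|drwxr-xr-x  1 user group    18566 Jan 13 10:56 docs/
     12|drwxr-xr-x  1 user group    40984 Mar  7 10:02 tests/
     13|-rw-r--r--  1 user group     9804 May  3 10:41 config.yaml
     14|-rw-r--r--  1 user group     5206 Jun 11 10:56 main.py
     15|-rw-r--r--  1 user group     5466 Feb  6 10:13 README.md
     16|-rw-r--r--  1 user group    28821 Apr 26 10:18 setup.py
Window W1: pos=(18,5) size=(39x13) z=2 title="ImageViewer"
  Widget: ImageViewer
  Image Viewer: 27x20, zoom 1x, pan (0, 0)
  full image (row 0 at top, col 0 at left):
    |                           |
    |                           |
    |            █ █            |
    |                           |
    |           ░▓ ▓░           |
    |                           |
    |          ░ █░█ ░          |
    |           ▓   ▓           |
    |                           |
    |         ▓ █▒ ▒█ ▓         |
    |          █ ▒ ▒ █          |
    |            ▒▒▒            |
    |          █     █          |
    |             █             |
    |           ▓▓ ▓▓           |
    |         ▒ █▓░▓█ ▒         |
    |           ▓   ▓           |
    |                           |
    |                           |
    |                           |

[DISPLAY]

                                   
                                   
                                   
            ┏━━━━━━━━━━━━━━━━━━━━━━
            ┃ Terminal             
            ┠─────┏━━━━━━━━━━━━━━━━
            ┃$ ls ┃ ImageViewer    
            ┃-rw-r┠────────────────
            ┃-rw-r┃                
            ┃drwxr┃                
            ┃-rw-r┃            █ █ 
            ┃$ ls ┃                
            ┃-rw-r┃           ░▓ ▓░
            ┃-rw-r┃                
            ┃drwxr┃          ░ █░█ 
            ┃$ ls ┃           ▓   ▓


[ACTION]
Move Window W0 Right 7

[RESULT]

                                   
                                   
                                   
                   ┏━━━━━━━━━━━━━━━
                   ┃ Terminal      
                  ┏━━━━━━━━━━━━━━━━
                  ┃ ImageViewer    
                  ┠────────────────
                  ┃                
                  ┃                
                  ┃            █ █ 
                  ┃                
                  ┃           ░▓ ▓░
                  ┃                
                  ┃          ░ █░█ 
                  ┃           ▓   ▓


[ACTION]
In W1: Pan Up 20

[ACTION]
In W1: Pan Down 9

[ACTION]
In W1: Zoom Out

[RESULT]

                                   
                                   
                                   
                   ┏━━━━━━━━━━━━━━━
                   ┃ Terminal      
                  ┏━━━━━━━━━━━━━━━━
                  ┃ ImageViewer    
                  ┠────────────────
                  ┃         ▓ █▒ ▒█
                  ┃          █ ▒ ▒ 
                  ┃            ▒▒▒ 
                  ┃          █     
                  ┃             █  
                  ┃           ▓▓ ▓▓
                  ┃         ▒ █▓░▓█
                  ┃           ▓   ▓


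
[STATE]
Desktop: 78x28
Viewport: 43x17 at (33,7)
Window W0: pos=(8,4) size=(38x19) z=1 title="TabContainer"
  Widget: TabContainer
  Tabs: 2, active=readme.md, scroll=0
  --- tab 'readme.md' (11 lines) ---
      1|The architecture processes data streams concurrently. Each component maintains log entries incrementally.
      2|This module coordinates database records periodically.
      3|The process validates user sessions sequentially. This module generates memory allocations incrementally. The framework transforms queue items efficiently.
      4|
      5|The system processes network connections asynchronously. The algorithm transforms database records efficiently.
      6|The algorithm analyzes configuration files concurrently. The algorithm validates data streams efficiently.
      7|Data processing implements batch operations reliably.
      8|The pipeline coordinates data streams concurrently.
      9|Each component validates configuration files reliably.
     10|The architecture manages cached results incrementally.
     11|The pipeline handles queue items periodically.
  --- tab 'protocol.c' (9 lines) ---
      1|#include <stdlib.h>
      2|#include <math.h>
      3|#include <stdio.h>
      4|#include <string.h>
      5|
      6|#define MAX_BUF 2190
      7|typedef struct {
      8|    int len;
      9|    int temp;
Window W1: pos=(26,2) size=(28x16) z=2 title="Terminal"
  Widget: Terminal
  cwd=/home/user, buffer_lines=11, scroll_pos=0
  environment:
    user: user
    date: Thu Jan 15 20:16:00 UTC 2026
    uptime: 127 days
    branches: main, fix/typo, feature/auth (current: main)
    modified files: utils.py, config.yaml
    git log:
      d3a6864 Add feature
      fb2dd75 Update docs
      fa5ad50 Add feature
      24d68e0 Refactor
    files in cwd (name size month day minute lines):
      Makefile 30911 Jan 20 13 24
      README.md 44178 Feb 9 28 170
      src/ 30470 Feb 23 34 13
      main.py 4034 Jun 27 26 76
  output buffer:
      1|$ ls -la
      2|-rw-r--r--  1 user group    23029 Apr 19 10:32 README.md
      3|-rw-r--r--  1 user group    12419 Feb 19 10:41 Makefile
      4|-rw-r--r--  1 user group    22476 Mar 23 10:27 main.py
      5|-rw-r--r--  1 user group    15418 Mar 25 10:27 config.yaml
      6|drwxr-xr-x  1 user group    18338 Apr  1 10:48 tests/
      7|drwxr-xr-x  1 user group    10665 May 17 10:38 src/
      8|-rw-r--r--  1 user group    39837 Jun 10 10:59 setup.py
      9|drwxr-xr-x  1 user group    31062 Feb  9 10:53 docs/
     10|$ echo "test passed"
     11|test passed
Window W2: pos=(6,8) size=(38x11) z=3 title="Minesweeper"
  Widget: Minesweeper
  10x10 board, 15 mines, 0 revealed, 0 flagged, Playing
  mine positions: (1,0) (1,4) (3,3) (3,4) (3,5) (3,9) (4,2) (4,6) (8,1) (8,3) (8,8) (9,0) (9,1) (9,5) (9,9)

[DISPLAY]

-r--  1 user group  ┃                      
━━━━━━━━━━┓r group  ┃                      
          ┃r group  ┃                      
──────────┨r group  ┃                      
          ┃r group  ┃                      
          ┃r group  ┃                      
          ┃r group  ┃                      
          ┃ed"      ┃                      
          ┃         ┃                      
          ┃         ┃                      
          ┃━━━━━━━━━┛                      
━━━━━━━━━━┛u┃                              
ue items per┃                              
            ┃                              
            ┃                              
━━━━━━━━━━━━┛                              
                                           


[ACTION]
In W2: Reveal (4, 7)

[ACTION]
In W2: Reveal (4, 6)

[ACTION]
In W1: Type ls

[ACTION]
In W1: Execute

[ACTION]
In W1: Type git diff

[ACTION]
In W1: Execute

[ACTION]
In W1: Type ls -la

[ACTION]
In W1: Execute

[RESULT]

main.py             ┃                      
━━━━━━━━━━┓         ┃                      
          ┃         ┃                      
──────────┨         ┃                      
          ┃         ┃                      
          ┃r group  ┃                      
          ┃r group  ┃                      
          ┃r group  ┃                      
          ┃r group  ┃                      
          ┃         ┃                      
          ┃━━━━━━━━━┛                      
━━━━━━━━━━┛u┃                              
ue items per┃                              
            ┃                              
            ┃                              
━━━━━━━━━━━━┛                              
                                           


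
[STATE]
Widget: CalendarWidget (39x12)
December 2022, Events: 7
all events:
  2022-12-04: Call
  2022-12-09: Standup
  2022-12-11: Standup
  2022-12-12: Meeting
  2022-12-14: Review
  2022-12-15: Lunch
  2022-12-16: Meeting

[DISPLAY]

             December 2022             
Mo Tu We Th Fr Sa Su                   
          1  2  3  4*                  
 5  6  7  8  9* 10 11*                 
12* 13 14* 15* 16* 17 18               
19 20 21 22 23 24 25                   
26 27 28 29 30 31                      
                                       
                                       
                                       
                                       
                                       


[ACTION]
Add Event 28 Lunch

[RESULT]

             December 2022             
Mo Tu We Th Fr Sa Su                   
          1  2  3  4*                  
 5  6  7  8  9* 10 11*                 
12* 13 14* 15* 16* 17 18               
19 20 21 22 23 24 25                   
26 27 28* 29 30 31                     
                                       
                                       
                                       
                                       
                                       


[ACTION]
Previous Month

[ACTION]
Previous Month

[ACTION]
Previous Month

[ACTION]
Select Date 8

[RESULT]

             September 2022            
Mo Tu We Th Fr Sa Su                   
          1  2  3  4                   
 5  6  7 [ 8]  9 10 11                 
12 13 14 15 16 17 18                   
19 20 21 22 23 24 25                   
26 27 28 29 30                         
                                       
                                       
                                       
                                       
                                       


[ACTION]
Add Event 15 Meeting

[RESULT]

             September 2022            
Mo Tu We Th Fr Sa Su                   
          1  2  3  4                   
 5  6  7 [ 8]  9 10 11                 
12 13 14 15* 16 17 18                  
19 20 21 22 23 24 25                   
26 27 28 29 30                         
                                       
                                       
                                       
                                       
                                       


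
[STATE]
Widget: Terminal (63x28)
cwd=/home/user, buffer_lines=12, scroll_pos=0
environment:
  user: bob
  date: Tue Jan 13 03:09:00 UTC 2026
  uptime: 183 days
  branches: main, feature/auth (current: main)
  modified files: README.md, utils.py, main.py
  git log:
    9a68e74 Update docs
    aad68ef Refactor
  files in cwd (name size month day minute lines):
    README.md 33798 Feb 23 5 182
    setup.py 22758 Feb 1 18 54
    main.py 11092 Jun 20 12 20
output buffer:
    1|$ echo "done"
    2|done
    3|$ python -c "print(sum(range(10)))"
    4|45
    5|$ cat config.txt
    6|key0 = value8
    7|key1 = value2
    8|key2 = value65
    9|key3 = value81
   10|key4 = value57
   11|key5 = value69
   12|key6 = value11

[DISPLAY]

$ echo "done"                                                  
done                                                           
$ python -c "print(sum(range(10)))"                            
45                                                             
$ cat config.txt                                               
key0 = value8                                                  
key1 = value2                                                  
key2 = value65                                                 
key3 = value81                                                 
key4 = value57                                                 
key5 = value69                                                 
key6 = value11                                                 
$ █                                                            
                                                               
                                                               
                                                               
                                                               
                                                               
                                                               
                                                               
                                                               
                                                               
                                                               
                                                               
                                                               
                                                               
                                                               
                                                               


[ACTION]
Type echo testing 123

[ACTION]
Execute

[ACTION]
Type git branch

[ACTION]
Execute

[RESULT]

$ echo "done"                                                  
done                                                           
$ python -c "print(sum(range(10)))"                            
45                                                             
$ cat config.txt                                               
key0 = value8                                                  
key1 = value2                                                  
key2 = value65                                                 
key3 = value81                                                 
key4 = value57                                                 
key5 = value69                                                 
key6 = value11                                                 
$ echo testing 123                                             
testing 123                                                    
$ git branch                                                   
* main                                                         
  feature/auth                                                 
$ █                                                            
                                                               
                                                               
                                                               
                                                               
                                                               
                                                               
                                                               
                                                               
                                                               
                                                               


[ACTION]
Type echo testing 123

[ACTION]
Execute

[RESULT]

$ echo "done"                                                  
done                                                           
$ python -c "print(sum(range(10)))"                            
45                                                             
$ cat config.txt                                               
key0 = value8                                                  
key1 = value2                                                  
key2 = value65                                                 
key3 = value81                                                 
key4 = value57                                                 
key5 = value69                                                 
key6 = value11                                                 
$ echo testing 123                                             
testing 123                                                    
$ git branch                                                   
* main                                                         
  feature/auth                                                 
$ echo testing 123                                             
testing 123                                                    
$ █                                                            
                                                               
                                                               
                                                               
                                                               
                                                               
                                                               
                                                               
                                                               


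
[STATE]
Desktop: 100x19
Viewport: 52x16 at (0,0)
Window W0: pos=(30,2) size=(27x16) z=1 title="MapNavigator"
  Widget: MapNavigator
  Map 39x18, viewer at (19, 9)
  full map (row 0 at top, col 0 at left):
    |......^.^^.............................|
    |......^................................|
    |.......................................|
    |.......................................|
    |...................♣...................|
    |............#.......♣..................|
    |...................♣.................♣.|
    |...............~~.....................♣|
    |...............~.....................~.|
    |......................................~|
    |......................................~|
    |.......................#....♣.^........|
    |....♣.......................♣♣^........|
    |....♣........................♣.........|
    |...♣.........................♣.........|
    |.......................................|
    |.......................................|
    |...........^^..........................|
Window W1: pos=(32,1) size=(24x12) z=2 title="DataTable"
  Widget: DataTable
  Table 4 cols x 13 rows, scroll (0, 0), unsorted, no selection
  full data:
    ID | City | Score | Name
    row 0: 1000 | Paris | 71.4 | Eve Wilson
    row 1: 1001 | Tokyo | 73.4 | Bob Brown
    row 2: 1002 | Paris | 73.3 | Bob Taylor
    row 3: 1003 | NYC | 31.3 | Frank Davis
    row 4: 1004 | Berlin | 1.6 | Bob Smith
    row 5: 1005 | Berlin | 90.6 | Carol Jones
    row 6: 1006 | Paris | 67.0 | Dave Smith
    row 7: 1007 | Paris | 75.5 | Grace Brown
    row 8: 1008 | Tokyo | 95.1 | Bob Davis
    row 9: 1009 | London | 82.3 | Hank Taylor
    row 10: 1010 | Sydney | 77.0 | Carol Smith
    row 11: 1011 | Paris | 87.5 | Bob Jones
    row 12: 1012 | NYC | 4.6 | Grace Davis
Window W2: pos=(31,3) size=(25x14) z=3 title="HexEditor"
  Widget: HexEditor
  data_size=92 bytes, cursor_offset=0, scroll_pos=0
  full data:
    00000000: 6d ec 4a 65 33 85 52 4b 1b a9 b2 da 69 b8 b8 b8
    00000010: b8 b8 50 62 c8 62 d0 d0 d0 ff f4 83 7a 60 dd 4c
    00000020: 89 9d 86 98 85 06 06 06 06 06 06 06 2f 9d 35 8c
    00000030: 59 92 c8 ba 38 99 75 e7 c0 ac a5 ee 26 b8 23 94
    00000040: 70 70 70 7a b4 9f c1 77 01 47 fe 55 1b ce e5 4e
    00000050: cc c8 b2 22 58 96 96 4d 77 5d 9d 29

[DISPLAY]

                                                    
                                ┏━━━━━━━━━━━━━━━━━━━
                              ┏━┃ DataTable         
                              ┃┏━━━━━━━━━━━━━━━━━━━━
                              ┠┃ HexEditor          
                              ┃┠────────────────────
                              ┃┃00000000  6D ec 4a 6
                              ┃┃00000010  b8 b8 50 6
                              ┃┃00000020  89 9d 86 9
                              ┃┃00000030  59 92 c8 b
                              ┃┃00000040  70 70 70 7
                              ┃┃00000050  cc c8 b2 2
                              ┃┃                    
                              ┃┃                    
                              ┃┃                    
                              ┃┃                    


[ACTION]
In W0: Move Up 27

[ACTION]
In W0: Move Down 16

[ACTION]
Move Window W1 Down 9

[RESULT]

                                                    
                                                    
                              ┏━━━━━━━━━━━━━━━━━━━━━
                              ┃┏━━━━━━━━━━━━━━━━━━━━
                              ┠┃ HexEditor          
                              ┃┠────────────────────
                              ┃┃00000000  6D ec 4a 6
                              ┃┃00000010  b8 b8 50 6
                              ┃┃00000020  89 9d 86 9
                              ┃┃00000030  59 92 c8 b
                              ┃┃00000040  70 70 70 7
                              ┃┃00000050  cc c8 b2 2
                              ┃┃                    
                              ┃┃                    
                              ┃┃                    
                              ┃┃                    


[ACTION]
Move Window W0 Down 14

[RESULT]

                                                    
                                                    
                                                    
                              ┏┏━━━━━━━━━━━━━━━━━━━━
                              ┃┃ HexEditor          
                              ┠┠────────────────────
                              ┃┃00000000  6D ec 4a 6
                              ┃┃00000010  b8 b8 50 6
                              ┃┃00000020  89 9d 86 9
                              ┃┃00000030  59 92 c8 b
                              ┃┃00000040  70 70 70 7
                              ┃┃00000050  cc c8 b2 2
                              ┃┃                    
                              ┃┃                    
                              ┃┃                    
                              ┃┃                    


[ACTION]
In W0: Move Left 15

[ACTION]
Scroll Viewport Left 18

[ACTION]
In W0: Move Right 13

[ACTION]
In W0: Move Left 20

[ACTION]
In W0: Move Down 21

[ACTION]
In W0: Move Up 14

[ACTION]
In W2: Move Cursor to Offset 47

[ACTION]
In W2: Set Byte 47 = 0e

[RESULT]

                                                    
                                                    
                                                    
                              ┏┏━━━━━━━━━━━━━━━━━━━━
                              ┃┃ HexEditor          
                              ┠┠────────────────────
                              ┃┃00000000  6d ec 4a 6
                              ┃┃00000010  b8 b8 50 6
                              ┃┃00000020  89 9d 86 9
                              ┃┃00000030  59 92 c8 b
                              ┃┃00000040  70 70 70 7
                              ┃┃00000050  cc c8 b2 2
                              ┃┃                    
                              ┃┃                    
                              ┃┃                    
                              ┃┃                    


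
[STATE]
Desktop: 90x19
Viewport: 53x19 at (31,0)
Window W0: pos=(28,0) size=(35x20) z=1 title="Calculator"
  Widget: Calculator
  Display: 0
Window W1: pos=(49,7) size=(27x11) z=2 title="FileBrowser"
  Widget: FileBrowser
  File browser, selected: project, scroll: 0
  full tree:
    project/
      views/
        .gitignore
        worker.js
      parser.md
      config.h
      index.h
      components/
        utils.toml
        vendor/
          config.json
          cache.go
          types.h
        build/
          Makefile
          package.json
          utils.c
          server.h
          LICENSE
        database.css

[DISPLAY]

━━━━━━━━━━━━━━━━━━━━━━━━━━━━━━━┓                     
alculator                      ┃                     
───────────────────────────────┨                     
                              0┃                     
──┬───┬───┬───┐                ┃                     
7 │ 8 │ 9 │ ÷ │                ┃                     
──┼───┼───┼───┤                ┃                     
4 │ 5 │ 6 │ × │   ┏━━━━━━━━━━━━━━━━━━━━━━━━━┓        
──┼───┼───┼───┤   ┃ FileBrowser             ┃        
1 │ 2 │ 3 │ - │   ┠─────────────────────────┨        
──┼───┼───┼───┤   ┃> [-] project/           ┃        
0 │ . │ = │ + │   ┃    [+] views/           ┃        
──┼───┼───┼───┤   ┃    parser.md            ┃        
C │ MC│ MR│ M+│   ┃    config.h             ┃        
──┴───┴───┴───┘   ┃    index.h              ┃        
                  ┃    [+] components/      ┃        
                  ┃                         ┃        
                  ┗━━━━━━━━━━━━━━━━━━━━━━━━━┛        
                               ┃                     


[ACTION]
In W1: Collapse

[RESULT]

━━━━━━━━━━━━━━━━━━━━━━━━━━━━━━━┓                     
alculator                      ┃                     
───────────────────────────────┨                     
                              0┃                     
──┬───┬───┬───┐                ┃                     
7 │ 8 │ 9 │ ÷ │                ┃                     
──┼───┼───┼───┤                ┃                     
4 │ 5 │ 6 │ × │   ┏━━━━━━━━━━━━━━━━━━━━━━━━━┓        
──┼───┼───┼───┤   ┃ FileBrowser             ┃        
1 │ 2 │ 3 │ - │   ┠─────────────────────────┨        
──┼───┼───┼───┤   ┃> [+] project/           ┃        
0 │ . │ = │ + │   ┃                         ┃        
──┼───┼───┼───┤   ┃                         ┃        
C │ MC│ MR│ M+│   ┃                         ┃        
──┴───┴───┴───┘   ┃                         ┃        
                  ┃                         ┃        
                  ┃                         ┃        
                  ┗━━━━━━━━━━━━━━━━━━━━━━━━━┛        
                               ┃                     


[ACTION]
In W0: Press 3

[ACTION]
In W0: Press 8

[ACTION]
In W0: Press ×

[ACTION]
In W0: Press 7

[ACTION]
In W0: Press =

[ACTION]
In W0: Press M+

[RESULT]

━━━━━━━━━━━━━━━━━━━━━━━━━━━━━━━┓                     
alculator                      ┃                     
───────────────────────────────┨                     
                            266┃                     
──┬───┬───┬───┐                ┃                     
7 │ 8 │ 9 │ ÷ │                ┃                     
──┼───┼───┼───┤                ┃                     
4 │ 5 │ 6 │ × │   ┏━━━━━━━━━━━━━━━━━━━━━━━━━┓        
──┼───┼───┼───┤   ┃ FileBrowser             ┃        
1 │ 2 │ 3 │ - │   ┠─────────────────────────┨        
──┼───┼───┼───┤   ┃> [+] project/           ┃        
0 │ . │ = │ + │   ┃                         ┃        
──┼───┼───┼───┤   ┃                         ┃        
C │ MC│ MR│ M+│   ┃                         ┃        
──┴───┴───┴───┘   ┃                         ┃        
                  ┃                         ┃        
                  ┃                         ┃        
                  ┗━━━━━━━━━━━━━━━━━━━━━━━━━┛        
                               ┃                     


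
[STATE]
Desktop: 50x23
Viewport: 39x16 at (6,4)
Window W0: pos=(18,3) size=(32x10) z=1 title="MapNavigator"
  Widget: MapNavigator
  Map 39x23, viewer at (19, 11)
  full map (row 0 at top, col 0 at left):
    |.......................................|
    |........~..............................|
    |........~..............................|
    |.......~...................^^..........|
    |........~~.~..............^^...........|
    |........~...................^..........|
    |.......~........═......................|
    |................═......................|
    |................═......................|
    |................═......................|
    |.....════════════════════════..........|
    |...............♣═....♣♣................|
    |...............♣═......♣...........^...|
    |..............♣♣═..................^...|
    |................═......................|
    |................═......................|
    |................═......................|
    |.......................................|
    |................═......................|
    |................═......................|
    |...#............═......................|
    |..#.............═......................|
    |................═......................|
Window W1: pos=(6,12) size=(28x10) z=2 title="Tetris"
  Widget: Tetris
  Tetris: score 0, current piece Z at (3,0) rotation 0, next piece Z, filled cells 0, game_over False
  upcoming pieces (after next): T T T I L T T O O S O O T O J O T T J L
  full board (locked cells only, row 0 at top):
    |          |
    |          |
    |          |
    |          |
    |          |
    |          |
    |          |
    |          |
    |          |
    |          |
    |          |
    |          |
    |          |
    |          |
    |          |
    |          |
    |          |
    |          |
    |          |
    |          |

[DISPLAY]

            ┃ MapNavigator             
            ┠──────────────────────────
            ┃............═.............
            ┃............═.............
            ┃.════════════════════════.
            ┃...........♣═..@.♣♣.......
            ┃...........♣═......♣......
            ┃..........♣♣═.............
┏━━━━━━━━━━━━━━━━━━━━━━━━━━┓━━━━━━━━━━━
┃ Tetris                   ┃           
┠──────────────────────────┨           
┃          │Next:          ┃           
┃          │▓▓             ┃           
┃          │ ▓▓            ┃           
┃          │               ┃           
┃          │               ┃           


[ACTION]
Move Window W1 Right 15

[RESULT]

            ┃ MapNavigator             
            ┠──────────────────────────
            ┃............═.............
            ┃............═.............
            ┃.════════════════════════.
            ┃...........♣═..@.♣♣.......
            ┃...........♣═......♣......
            ┃..........♣♣═.............
            ┗━━┏━━━━━━━━━━━━━━━━━━━━━━━
               ┃ Tetris                
               ┠───────────────────────
               ┃          │Next:       
               ┃          │▓▓          
               ┃          │ ▓▓         
               ┃          │            
               ┃          │            


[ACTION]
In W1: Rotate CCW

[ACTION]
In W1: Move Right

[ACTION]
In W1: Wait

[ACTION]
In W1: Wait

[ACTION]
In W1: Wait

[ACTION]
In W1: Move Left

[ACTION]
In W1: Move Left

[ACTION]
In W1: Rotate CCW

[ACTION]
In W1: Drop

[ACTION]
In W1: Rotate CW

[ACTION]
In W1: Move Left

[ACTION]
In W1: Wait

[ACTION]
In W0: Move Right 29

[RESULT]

            ┃ MapNavigator             
            ┠──────────────────────────
            ┃................          
            ┃................          
            ┃══════..........          
            ┃...............@          
            ┃♣...........^...          
            ┃............^...          
            ┗━━┏━━━━━━━━━━━━━━━━━━━━━━━
               ┃ Tetris                
               ┠───────────────────────
               ┃          │Next:       
               ┃          │▓▓          
               ┃          │ ▓▓         
               ┃          │            
               ┃          │            


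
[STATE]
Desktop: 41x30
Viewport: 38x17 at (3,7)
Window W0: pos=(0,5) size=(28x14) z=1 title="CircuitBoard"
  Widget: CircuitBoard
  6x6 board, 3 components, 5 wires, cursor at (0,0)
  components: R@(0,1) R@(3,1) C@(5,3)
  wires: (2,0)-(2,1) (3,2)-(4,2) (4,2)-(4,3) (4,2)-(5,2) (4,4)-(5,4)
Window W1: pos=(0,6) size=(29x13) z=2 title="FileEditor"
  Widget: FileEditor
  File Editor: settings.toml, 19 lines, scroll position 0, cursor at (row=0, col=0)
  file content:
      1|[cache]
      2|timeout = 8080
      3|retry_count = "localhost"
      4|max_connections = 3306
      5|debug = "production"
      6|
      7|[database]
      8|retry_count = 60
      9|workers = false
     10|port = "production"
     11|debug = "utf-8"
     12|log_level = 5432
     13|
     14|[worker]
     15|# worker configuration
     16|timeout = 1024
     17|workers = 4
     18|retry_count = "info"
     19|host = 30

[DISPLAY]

ileEditor                ┃            
─────────────────────────┨            
ache]                   ▲┃            
meout = 8080            █┃            
try_count = "localhost" ░┃            
x_connections = 3306    ░┃            
bug = "production"      ░┃            
                        ░┃            
atabase]                ░┃            
try_count = 60          ░┃            
rkers = false           ▼┃            
━━━━━━━━━━━━━━━━━━━━━━━━━┛            
                                      
                                      
                                      
                                      
                                      


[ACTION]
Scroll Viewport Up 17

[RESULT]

                                      
                                      
                                      
                                      
                                      
━━━━━━━━━━━━━━━━━━━━━━━━┓             
━━━━━━━━━━━━━━━━━━━━━━━━━┓            
ileEditor                ┃            
─────────────────────────┨            
ache]                   ▲┃            
meout = 8080            █┃            
try_count = "localhost" ░┃            
x_connections = 3306    ░┃            
bug = "production"      ░┃            
                        ░┃            
atabase]                ░┃            
try_count = 60          ░┃            


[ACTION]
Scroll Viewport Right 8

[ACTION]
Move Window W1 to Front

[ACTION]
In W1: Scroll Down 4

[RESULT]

                                      
                                      
                                      
                                      
                                      
━━━━━━━━━━━━━━━━━━━━━━━━┓             
━━━━━━━━━━━━━━━━━━━━━━━━━┓            
ileEditor                ┃            
─────────────────────────┨            
bug = "production"      ▲┃            
                        ░┃            
atabase]                ░┃            
try_count = 60          █┃            
rkers = false           ░┃            
rt = "production"       ░┃            
bug = "utf-8"           ░┃            
g_level = 5432          ░┃            


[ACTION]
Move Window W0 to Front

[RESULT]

                                      
                                      
                                      
                                      
                                      
━━━━━━━━━━━━━━━━━━━━━━━━┓             
ircuitBoard             ┃┓            
────────────────────────┨┃            
 0 1 2 3 4 5            ┃┨            
 [.]  R                 ┃┃            
                        ┃┃            
                        ┃┃            
                        ┃┃            
  · ─ ·                 ┃┃            
                        ┃┃            
      R   ·             ┃┃            
          │             ┃┃            


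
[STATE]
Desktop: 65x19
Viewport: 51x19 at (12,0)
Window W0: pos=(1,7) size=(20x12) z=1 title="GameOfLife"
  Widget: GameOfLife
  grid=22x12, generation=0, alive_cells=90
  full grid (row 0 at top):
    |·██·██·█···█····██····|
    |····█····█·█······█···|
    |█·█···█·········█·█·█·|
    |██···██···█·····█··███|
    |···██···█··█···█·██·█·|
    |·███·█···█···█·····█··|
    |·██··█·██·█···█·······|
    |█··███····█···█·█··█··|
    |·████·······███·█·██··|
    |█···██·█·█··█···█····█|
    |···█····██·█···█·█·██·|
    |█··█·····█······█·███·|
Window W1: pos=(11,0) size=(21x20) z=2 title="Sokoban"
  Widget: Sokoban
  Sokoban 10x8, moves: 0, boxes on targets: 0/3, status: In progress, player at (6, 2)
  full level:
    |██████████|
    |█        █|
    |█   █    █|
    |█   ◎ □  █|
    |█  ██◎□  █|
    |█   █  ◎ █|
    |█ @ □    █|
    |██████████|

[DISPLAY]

━━━━━━━━━━━━━━━━━━━┓                               
 Sokoban           ┃                               
───────────────────┨                               
██████████         ┃                               
█        █         ┃                               
█   █    █         ┃                               
█   ◎ □  █         ┃                               
█  ██◎□  █         ┃                               
█   █  ◎ █         ┃                               
█ @ □    █         ┃                               
██████████         ┃                               
Moves: 0  0/3      ┃                               
                   ┃                               
                   ┃                               
                   ┃                               
                   ┃                               
                   ┃                               
                   ┃                               
                   ┃                               


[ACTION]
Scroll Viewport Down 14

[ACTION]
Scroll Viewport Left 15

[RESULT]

           ┏━━━━━━━━━━━━━━━━━━━┓                   
           ┃ Sokoban           ┃                   
           ┠───────────────────┨                   
           ┃██████████         ┃                   
           ┃█        █         ┃                   
           ┃█   █    █         ┃                   
           ┃█   ◎ □  █         ┃                   
 ┏━━━━━━━━━┃█  ██◎□  █         ┃                   
 ┃ GameOfLi┃█   █  ◎ █         ┃                   
 ┠─────────┃█ @ □    █         ┃                   
 ┃Gen: 0   ┃██████████         ┃                   
 ┃█···█····┃Moves: 0  0/3      ┃                   
 ┃···██···█┃                   ┃                   
 ┃·██···█··┃                   ┃                   
 ┃██·█···█·┃                   ┃                   
 ┃█··█·██·█┃                   ┃                   
 ┃·███····█┃                   ┃                   
 ┃███······┃                   ┃                   
 ┗━━━━━━━━━┃                   ┃                   
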